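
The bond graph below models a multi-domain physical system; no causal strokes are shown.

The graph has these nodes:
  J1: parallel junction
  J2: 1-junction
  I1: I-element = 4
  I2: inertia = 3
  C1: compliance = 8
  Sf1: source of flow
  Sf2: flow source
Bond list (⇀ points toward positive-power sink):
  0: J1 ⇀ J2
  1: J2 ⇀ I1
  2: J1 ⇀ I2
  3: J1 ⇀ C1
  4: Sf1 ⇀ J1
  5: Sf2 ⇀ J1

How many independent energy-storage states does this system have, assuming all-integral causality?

b4 stroke→Sf1  (source Sf1 imposes f)
b5 stroke→Sf2  (Sf2: flow source, stroke at near end)
b1 stroke→I1  (I1 integral (f out))
b0 stroke→J2  (common-f at J2 fixed by 1)
b2 stroke→I2  (I2 integral (f out))
b3 stroke→J1  (closing 0-jn rule on J1)

3  (C1, I1, I2 all integral)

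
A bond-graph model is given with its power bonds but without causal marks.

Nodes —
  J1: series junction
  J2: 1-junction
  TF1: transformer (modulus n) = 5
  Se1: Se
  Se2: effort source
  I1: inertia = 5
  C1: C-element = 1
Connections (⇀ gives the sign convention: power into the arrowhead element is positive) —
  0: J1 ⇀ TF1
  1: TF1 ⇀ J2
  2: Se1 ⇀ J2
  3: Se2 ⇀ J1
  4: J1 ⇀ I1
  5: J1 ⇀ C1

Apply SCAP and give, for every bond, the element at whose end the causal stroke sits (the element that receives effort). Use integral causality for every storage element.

β0 stroke at J1
β1 stroke at TF1
β2 stroke at J2
β3 stroke at J1
β4 stroke at I1
β5 stroke at J1

bond 2 →J2  (Se1: effort source, stroke at far end)
bond 3 →J1  (Se2: effort source, stroke at far end)
bond 1 →TF1  (J2: last free bond brings flow in)
bond 0 →J1  (TF TF1: opposite of bond 1)
bond 4 →I1  (I1 integral (f out))
bond 5 →J1  (1-jn J1 has f-setter on 4)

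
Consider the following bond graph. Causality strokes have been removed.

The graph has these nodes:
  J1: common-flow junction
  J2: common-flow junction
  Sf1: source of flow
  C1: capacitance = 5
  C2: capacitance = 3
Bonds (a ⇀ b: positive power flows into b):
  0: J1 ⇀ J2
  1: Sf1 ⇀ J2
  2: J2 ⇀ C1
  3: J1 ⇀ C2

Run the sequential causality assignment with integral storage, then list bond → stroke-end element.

b1 stroke→Sf1  (source Sf1 imposes f)
b0 stroke→J2  (common-f at J2 fixed by 1)
b2 stroke→J2  (J2: bond 1 brought flow, rest push out)
b3 stroke→J1  (common-f at J1 fixed by 0)

#0 →J2
#1 →Sf1
#2 →J2
#3 →J1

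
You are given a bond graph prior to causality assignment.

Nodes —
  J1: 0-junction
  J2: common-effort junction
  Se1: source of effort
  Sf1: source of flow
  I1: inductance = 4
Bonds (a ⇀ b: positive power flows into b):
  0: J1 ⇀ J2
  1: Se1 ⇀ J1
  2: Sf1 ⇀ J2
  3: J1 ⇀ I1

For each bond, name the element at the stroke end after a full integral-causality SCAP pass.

b0 →J2
b1 →J1
b2 →Sf1
b3 →I1

b1 stroke at J1  (Se1: effort source, stroke at far end)
b2 stroke at Sf1  (Sf1 fixes flow; stroke at Sf1)
b0 stroke at J2  (J1: bond 1 brought effort, rest push out)
b3 stroke at I1  (J1 effort already set via bond 1)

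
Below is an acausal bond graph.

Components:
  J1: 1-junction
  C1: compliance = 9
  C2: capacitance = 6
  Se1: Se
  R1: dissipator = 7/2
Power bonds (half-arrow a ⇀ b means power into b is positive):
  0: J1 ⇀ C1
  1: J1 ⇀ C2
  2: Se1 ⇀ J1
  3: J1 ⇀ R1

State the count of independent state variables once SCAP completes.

2  (C1, C2 all integral)

bond 2 →J1  (source Se1 imposes e)
bond 0 →J1  (C1 outputs effort q/C1)
bond 1 →J1  (C2: C, integral causality)
bond 3 →R1  (only one flow-in slot at J1)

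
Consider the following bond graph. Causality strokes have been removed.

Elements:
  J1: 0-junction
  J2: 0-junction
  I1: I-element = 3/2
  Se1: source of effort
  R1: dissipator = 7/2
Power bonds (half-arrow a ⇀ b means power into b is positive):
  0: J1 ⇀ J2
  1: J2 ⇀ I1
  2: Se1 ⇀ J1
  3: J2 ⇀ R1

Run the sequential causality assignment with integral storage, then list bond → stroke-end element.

#0 →J2
#1 →I1
#2 →J1
#3 →R1

β2 |J1  (Se1 (Se) sets effort on bond)
β0 |J2  (common-e at J1 fixed by 2)
β1 |I1  (common-e at J2 fixed by 0)
β3 |R1  (common-e at J2 fixed by 0)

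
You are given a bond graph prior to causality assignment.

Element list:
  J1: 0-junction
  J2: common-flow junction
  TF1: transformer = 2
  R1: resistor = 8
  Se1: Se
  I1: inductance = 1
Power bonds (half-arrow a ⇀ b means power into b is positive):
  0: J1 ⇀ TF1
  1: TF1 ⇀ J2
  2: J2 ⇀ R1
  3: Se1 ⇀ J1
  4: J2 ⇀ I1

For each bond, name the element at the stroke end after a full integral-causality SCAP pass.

b3 stroke at J1  (Se1: effort source, stroke at far end)
b0 stroke at TF1  (common-e at J1 fixed by 3)
b1 stroke at J2  (TF1: transformer flips bond 0)
b4 stroke at I1  (I1: I, integral causality)
b2 stroke at J2  (J2: bond 4 brought flow, rest push out)

bond 0 stroke→TF1
bond 1 stroke→J2
bond 2 stroke→J2
bond 3 stroke→J1
bond 4 stroke→I1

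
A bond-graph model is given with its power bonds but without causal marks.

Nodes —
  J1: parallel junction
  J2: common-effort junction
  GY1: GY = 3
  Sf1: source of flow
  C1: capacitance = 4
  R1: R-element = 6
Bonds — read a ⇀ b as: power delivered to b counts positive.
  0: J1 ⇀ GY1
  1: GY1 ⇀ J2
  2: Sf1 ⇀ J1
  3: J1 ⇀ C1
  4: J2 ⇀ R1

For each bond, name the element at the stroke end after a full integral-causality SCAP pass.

b0 stroke→GY1
b1 stroke→GY1
b2 stroke→Sf1
b3 stroke→J1
b4 stroke→J2

#2 stroke→Sf1  (source Sf1 imposes f)
#3 stroke→J1  (C1: C, integral causality)
#0 stroke→GY1  (J1 effort already set via bond 3)
#1 stroke→GY1  (GY1 both-in/both-out from 0)
#4 stroke→J2  (J2: last free bond brings effort in)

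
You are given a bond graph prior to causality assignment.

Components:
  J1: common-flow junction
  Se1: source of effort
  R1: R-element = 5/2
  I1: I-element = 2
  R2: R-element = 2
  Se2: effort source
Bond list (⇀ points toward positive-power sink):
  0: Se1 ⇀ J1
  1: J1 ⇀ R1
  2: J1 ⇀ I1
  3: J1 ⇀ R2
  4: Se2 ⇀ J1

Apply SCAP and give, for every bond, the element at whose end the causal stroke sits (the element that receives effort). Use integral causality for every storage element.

#0 →J1
#1 →J1
#2 →I1
#3 →J1
#4 →J1

b0 →J1  (Se1 fixes effort; stroke away)
b4 →J1  (Se2 fixes effort; stroke away)
b2 →I1  (prefer integral on I1)
b1 →J1  (1-jn J1 has f-setter on 2)
b3 →J1  (J1: bond 2 brought flow, rest push out)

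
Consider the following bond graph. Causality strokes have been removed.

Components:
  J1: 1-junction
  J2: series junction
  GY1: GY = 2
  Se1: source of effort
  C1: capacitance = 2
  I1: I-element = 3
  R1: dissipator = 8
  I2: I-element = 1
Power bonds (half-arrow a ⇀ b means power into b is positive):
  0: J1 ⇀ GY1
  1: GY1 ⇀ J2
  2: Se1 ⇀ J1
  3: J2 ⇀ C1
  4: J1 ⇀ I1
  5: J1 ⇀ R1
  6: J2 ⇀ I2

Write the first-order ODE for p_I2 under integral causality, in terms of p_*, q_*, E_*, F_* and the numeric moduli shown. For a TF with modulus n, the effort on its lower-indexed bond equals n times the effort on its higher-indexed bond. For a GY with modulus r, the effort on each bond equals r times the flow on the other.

#2 |J1  (Se1: effort source, stroke at far end)
#3 |J2  (C1 outputs effort q/C1)
#4 |I1  (I1 integral (f out))
#0 |J1  (J1: bond 4 brought flow, rest push out)
#5 |J1  (J1: bond 4 brought flow, rest push out)
#1 |J2  (GY1 both-in/both-out from 0)
#6 |I2  (only one flow-in slot at J2)

dp_I2/dt = 2*p_I1/3 - q_C1/2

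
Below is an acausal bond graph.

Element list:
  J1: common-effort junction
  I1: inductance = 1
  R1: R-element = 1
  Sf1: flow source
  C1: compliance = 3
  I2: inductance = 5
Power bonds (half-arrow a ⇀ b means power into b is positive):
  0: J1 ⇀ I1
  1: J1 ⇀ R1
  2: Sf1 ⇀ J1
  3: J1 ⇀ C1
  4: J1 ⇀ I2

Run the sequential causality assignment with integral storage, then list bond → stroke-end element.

b0 stroke at I1
b1 stroke at R1
b2 stroke at Sf1
b3 stroke at J1
b4 stroke at I2

bond 2 |Sf1  (Sf1: flow source, stroke at near end)
bond 0 |I1  (prefer integral on I1)
bond 3 |J1  (C1 outputs effort q/C1)
bond 1 |R1  (0-jn J1 has e-setter on 3)
bond 4 |I2  (common-e at J1 fixed by 3)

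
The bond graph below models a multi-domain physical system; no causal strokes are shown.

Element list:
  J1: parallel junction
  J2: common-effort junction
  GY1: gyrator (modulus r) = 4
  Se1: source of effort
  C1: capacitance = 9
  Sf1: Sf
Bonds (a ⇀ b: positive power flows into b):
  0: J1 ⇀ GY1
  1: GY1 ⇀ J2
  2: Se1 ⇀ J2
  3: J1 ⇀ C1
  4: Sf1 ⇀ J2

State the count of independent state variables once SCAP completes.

1  (C1 all integral)

β2 stroke at J2  (source Se1 imposes e)
β4 stroke at Sf1  (Sf1: flow source, stroke at near end)
β1 stroke at GY1  (0-jn J2 has e-setter on 2)
β0 stroke at GY1  (GY1 both-in/both-out from 1)
β3 stroke at J1  (only one effort-in slot at J1)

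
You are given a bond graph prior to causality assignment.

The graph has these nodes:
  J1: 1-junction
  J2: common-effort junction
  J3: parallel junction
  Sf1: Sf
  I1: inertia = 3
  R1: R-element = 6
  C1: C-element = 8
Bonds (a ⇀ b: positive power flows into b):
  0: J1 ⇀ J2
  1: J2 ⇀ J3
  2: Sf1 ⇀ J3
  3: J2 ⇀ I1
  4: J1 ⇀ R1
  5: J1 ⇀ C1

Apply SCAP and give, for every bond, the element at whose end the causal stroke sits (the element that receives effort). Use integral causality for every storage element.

#0 stroke at J2
#1 stroke at J3
#2 stroke at Sf1
#3 stroke at I1
#4 stroke at J1
#5 stroke at J1

b2 →Sf1  (source Sf1 imposes f)
b1 →J3  (J3: last free bond brings effort in)
b3 →I1  (prefer integral on I1)
b0 →J2  (J2 needs exactly one e-in)
b4 →J1  (J1 flow already set via bond 0)
b5 →J1  (1-jn J1 has f-setter on 0)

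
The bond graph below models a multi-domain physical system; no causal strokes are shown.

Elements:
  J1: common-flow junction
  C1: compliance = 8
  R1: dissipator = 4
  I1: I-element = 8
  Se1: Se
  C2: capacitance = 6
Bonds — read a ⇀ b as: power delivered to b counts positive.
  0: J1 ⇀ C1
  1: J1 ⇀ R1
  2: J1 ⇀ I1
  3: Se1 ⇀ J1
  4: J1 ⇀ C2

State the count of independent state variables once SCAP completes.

3  (C1, C2, I1 all integral)

bond 3 →J1  (source Se1 imposes e)
bond 0 →J1  (C1: C, integral causality)
bond 2 →I1  (I1 integral (f out))
bond 1 →J1  (1-jn J1 has f-setter on 2)
bond 4 →J1  (1-jn J1 has f-setter on 2)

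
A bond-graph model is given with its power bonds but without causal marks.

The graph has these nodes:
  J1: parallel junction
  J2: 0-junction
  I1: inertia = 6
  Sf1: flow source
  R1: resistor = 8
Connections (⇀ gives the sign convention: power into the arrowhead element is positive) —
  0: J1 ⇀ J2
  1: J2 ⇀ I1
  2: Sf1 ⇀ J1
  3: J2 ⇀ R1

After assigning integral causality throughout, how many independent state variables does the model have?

1  (I1 all integral)

b2 →Sf1  (Sf1 (Sf) sets flow on bond)
b0 →J1  (only one effort-in slot at J1)
b1 →I1  (I1: I, integral causality)
b3 →J2  (J2 needs exactly one e-in)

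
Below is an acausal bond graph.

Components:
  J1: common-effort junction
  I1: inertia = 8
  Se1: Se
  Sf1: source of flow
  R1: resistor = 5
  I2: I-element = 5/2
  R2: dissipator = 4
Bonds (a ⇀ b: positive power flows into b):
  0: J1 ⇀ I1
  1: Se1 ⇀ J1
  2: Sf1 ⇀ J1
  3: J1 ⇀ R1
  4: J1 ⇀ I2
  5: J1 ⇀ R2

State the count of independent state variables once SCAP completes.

bond 1 →J1  (source Se1 imposes e)
bond 2 →Sf1  (Sf1: flow source, stroke at near end)
bond 0 →I1  (J1 effort already set via bond 1)
bond 3 →R1  (J1: bond 1 brought effort, rest push out)
bond 4 →I2  (common-e at J1 fixed by 1)
bond 5 →R2  (0-jn J1 has e-setter on 1)

2  (I1, I2 all integral)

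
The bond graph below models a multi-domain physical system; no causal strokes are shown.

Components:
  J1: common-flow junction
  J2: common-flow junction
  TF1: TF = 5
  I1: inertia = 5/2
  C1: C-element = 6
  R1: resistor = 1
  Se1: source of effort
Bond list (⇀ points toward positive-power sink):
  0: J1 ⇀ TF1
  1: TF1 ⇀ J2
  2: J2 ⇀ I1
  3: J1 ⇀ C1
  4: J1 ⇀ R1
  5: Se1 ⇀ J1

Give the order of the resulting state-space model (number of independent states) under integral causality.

#5 stroke at J1  (source Se1 imposes e)
#2 stroke at I1  (I1: I, integral causality)
#1 stroke at J2  (J2: bond 2 brought flow, rest push out)
#0 stroke at TF1  (TF TF1: opposite of bond 1)
#3 stroke at J1  (J1 flow already set via bond 0)
#4 stroke at J1  (1-jn J1 has f-setter on 0)

2  (C1, I1 all integral)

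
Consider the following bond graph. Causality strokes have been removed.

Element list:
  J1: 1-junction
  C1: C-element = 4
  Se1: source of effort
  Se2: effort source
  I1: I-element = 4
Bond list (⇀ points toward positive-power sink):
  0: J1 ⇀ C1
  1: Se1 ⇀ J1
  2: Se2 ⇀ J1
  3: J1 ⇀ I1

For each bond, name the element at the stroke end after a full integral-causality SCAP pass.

bond 0 stroke→J1
bond 1 stroke→J1
bond 2 stroke→J1
bond 3 stroke→I1

#1 →J1  (Se1: effort source, stroke at far end)
#2 →J1  (Se2: effort source, stroke at far end)
#0 →J1  (C1 outputs effort q/C1)
#3 →I1  (J1: last free bond brings flow in)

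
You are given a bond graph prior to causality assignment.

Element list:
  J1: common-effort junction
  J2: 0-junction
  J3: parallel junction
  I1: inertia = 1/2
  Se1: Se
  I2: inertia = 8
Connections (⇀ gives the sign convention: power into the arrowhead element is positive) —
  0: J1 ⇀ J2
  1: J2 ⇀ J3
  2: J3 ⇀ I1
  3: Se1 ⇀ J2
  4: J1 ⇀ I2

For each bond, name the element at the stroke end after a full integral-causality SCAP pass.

bond 3 stroke→J2  (Se1: effort source, stroke at far end)
bond 0 stroke→J1  (0-jn J2 has e-setter on 3)
bond 1 stroke→J3  (J2: bond 3 brought effort, rest push out)
bond 2 stroke→I1  (0-jn J3 has e-setter on 1)
bond 4 stroke→I2  (0-jn J1 has e-setter on 0)

β0 →J1
β1 →J3
β2 →I1
β3 →J2
β4 →I2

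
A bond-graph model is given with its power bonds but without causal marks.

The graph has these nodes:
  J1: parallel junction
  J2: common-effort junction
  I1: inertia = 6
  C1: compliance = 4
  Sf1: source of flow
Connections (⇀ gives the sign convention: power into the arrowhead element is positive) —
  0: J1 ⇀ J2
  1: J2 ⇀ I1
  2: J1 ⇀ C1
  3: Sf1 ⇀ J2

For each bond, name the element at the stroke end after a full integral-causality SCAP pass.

b0 stroke at J2
b1 stroke at I1
b2 stroke at J1
b3 stroke at Sf1

β3 stroke→Sf1  (Sf1 fixes flow; stroke at Sf1)
β1 stroke→I1  (I1 integral (f out))
β0 stroke→J2  (J2: last free bond brings effort in)
β2 stroke→J1  (J1 needs exactly one e-in)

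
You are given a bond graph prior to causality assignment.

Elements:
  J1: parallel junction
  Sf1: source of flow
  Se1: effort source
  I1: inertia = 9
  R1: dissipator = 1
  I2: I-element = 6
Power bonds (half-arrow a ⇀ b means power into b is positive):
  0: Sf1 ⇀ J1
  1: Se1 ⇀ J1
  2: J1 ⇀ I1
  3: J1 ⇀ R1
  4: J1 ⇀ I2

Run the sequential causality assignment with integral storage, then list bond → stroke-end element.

#0 →Sf1  (source Sf1 imposes f)
#1 →J1  (source Se1 imposes e)
#2 →I1  (J1 effort already set via bond 1)
#3 →R1  (common-e at J1 fixed by 1)
#4 →I2  (J1 effort already set via bond 1)

b0 stroke at Sf1
b1 stroke at J1
b2 stroke at I1
b3 stroke at R1
b4 stroke at I2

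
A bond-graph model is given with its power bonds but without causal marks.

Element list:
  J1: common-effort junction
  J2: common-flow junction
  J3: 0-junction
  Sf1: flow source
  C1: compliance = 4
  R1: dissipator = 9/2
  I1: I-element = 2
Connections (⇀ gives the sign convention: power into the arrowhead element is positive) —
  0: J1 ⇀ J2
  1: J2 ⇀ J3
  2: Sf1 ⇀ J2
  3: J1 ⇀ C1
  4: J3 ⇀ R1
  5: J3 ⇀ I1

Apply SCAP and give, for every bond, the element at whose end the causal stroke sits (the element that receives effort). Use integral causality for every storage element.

#2 →Sf1  (Sf1: flow source, stroke at near end)
#0 →J2  (1-jn J2 has f-setter on 2)
#1 →J2  (J2 flow already set via bond 2)
#3 →J1  (only one effort-in slot at J1)
#5 →I1  (I1: I, integral causality)
#4 →J3  (J3 needs exactly one e-in)

b0 |J2
b1 |J2
b2 |Sf1
b3 |J1
b4 |J3
b5 |I1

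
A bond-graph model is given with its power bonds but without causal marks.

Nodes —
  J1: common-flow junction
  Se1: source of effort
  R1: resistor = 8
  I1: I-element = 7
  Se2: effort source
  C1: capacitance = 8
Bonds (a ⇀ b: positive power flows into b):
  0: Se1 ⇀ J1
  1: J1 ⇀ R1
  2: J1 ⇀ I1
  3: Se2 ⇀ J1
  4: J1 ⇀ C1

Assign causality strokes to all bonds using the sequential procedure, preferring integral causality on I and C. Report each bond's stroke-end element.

#0 stroke at J1
#1 stroke at J1
#2 stroke at I1
#3 stroke at J1
#4 stroke at J1

bond 0 |J1  (Se1: effort source, stroke at far end)
bond 3 |J1  (Se2: effort source, stroke at far end)
bond 2 |I1  (I1: I, integral causality)
bond 1 |J1  (common-f at J1 fixed by 2)
bond 4 |J1  (1-jn J1 has f-setter on 2)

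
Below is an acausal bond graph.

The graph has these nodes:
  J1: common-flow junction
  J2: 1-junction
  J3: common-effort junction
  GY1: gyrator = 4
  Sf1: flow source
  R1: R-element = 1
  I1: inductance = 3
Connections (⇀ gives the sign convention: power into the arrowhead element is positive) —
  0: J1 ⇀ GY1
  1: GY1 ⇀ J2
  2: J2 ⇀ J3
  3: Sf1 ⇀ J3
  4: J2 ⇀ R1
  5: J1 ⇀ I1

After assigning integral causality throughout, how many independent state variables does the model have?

1  (I1 all integral)

β3 →Sf1  (source Sf1 imposes f)
β2 →J3  (J3: last free bond brings effort in)
β1 →J2  (1-jn J2 has f-setter on 2)
β4 →J2  (J2 flow already set via bond 2)
β0 →J1  (GY1 both-in/both-out from 1)
β5 →I1  (J1: last free bond brings flow in)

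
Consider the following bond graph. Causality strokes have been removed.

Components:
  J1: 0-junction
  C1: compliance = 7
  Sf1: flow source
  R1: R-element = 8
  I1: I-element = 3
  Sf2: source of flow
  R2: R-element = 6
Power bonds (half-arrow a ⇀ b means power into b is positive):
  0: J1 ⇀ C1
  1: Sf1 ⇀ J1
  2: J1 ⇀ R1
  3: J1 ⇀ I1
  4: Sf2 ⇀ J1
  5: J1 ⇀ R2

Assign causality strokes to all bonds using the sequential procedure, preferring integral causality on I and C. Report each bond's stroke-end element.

b1 stroke→Sf1  (Sf1 fixes flow; stroke at Sf1)
b4 stroke→Sf2  (Sf2: flow source, stroke at near end)
b0 stroke→J1  (C1 outputs effort q/C1)
b2 stroke→R1  (common-e at J1 fixed by 0)
b3 stroke→I1  (J1 effort already set via bond 0)
b5 stroke→R2  (common-e at J1 fixed by 0)

#0 →J1
#1 →Sf1
#2 →R1
#3 →I1
#4 →Sf2
#5 →R2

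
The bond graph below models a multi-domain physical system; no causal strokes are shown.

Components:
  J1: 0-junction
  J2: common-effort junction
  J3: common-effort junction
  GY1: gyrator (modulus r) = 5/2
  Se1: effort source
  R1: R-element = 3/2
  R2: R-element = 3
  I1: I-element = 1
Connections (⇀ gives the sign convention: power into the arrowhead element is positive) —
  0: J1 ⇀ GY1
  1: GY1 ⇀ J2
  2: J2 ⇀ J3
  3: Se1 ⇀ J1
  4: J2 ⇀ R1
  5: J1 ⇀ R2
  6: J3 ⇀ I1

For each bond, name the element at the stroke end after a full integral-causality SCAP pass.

#0 stroke→GY1
#1 stroke→GY1
#2 stroke→J3
#3 stroke→J1
#4 stroke→J2
#5 stroke→R2
#6 stroke→I1

β3 stroke→J1  (source Se1 imposes e)
β0 stroke→GY1  (J1 effort already set via bond 3)
β5 stroke→R2  (J1 effort already set via bond 3)
β1 stroke→GY1  (GY GY1: same side as bond 0)
β6 stroke→I1  (I1: I, integral causality)
β2 stroke→J3  (J3 needs exactly one e-in)
β4 stroke→J2  (J2: last free bond brings effort in)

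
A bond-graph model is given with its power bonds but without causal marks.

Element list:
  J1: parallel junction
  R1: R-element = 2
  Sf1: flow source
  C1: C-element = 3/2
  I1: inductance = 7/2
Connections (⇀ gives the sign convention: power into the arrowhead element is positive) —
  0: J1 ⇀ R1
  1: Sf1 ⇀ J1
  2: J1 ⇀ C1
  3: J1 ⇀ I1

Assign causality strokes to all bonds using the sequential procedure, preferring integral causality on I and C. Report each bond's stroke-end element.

#0 |R1
#1 |Sf1
#2 |J1
#3 |I1

bond 1 →Sf1  (Sf1 fixes flow; stroke at Sf1)
bond 2 →J1  (prefer integral on C1)
bond 0 →R1  (0-jn J1 has e-setter on 2)
bond 3 →I1  (J1 effort already set via bond 2)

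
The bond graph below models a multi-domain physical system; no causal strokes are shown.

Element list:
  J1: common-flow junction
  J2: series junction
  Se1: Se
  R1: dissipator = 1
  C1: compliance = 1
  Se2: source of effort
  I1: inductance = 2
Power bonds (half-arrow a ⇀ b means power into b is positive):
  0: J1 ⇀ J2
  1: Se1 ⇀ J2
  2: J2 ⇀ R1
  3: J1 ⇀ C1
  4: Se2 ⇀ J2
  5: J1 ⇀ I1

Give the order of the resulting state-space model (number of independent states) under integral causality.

2  (C1, I1 all integral)

bond 1 →J2  (Se1 (Se) sets effort on bond)
bond 4 →J2  (Se2 fixes effort; stroke away)
bond 3 →J1  (C1: C, integral causality)
bond 5 →I1  (I1 integral (f out))
bond 0 →J1  (common-f at J1 fixed by 5)
bond 2 →J2  (J2: bond 0 brought flow, rest push out)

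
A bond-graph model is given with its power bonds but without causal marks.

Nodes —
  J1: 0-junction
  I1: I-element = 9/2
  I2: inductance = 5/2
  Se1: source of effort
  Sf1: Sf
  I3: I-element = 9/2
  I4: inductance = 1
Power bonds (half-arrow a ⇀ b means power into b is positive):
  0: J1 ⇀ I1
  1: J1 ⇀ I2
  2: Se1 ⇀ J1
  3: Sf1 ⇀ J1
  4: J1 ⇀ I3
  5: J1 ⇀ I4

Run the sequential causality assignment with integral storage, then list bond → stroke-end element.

b0 →I1
b1 →I2
b2 →J1
b3 →Sf1
b4 →I3
b5 →I4

b2 |J1  (source Se1 imposes e)
b3 |Sf1  (source Sf1 imposes f)
b0 |I1  (common-e at J1 fixed by 2)
b1 |I2  (0-jn J1 has e-setter on 2)
b4 |I3  (J1 effort already set via bond 2)
b5 |I4  (J1: bond 2 brought effort, rest push out)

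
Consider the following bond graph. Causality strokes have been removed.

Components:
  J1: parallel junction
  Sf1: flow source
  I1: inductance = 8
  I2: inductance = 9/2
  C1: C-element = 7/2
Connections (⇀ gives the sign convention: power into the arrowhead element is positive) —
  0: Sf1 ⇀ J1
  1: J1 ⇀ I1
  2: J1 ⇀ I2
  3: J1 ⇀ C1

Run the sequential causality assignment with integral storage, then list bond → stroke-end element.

b0 stroke at Sf1
b1 stroke at I1
b2 stroke at I2
b3 stroke at J1

b0 stroke→Sf1  (source Sf1 imposes f)
b1 stroke→I1  (I1 integral (f out))
b2 stroke→I2  (prefer integral on I2)
b3 stroke→J1  (J1 needs exactly one e-in)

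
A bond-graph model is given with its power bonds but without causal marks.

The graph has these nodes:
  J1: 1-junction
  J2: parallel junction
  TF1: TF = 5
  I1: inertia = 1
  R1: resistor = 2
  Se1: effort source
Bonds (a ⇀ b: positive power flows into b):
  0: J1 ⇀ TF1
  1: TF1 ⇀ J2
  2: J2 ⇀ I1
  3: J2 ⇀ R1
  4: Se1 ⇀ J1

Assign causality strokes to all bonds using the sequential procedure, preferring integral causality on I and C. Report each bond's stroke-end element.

bond 0 stroke→TF1
bond 1 stroke→J2
bond 2 stroke→I1
bond 3 stroke→R1
bond 4 stroke→J1

#4 stroke→J1  (source Se1 imposes e)
#0 stroke→TF1  (J1: last free bond brings flow in)
#1 stroke→J2  (TF1: transformer flips bond 0)
#2 stroke→I1  (common-e at J2 fixed by 1)
#3 stroke→R1  (0-jn J2 has e-setter on 1)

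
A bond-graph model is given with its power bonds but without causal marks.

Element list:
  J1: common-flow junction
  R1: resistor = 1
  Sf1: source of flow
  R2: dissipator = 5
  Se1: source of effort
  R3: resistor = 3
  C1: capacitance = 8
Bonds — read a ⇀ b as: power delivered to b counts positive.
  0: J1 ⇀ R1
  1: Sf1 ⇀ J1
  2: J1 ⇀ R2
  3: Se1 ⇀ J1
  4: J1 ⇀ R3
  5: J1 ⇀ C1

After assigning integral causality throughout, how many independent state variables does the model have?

b1 stroke at Sf1  (Sf1 fixes flow; stroke at Sf1)
b3 stroke at J1  (Se1: effort source, stroke at far end)
b0 stroke at J1  (J1: bond 1 brought flow, rest push out)
b2 stroke at J1  (J1 flow already set via bond 1)
b4 stroke at J1  (J1 flow already set via bond 1)
b5 stroke at J1  (1-jn J1 has f-setter on 1)

1  (C1 all integral)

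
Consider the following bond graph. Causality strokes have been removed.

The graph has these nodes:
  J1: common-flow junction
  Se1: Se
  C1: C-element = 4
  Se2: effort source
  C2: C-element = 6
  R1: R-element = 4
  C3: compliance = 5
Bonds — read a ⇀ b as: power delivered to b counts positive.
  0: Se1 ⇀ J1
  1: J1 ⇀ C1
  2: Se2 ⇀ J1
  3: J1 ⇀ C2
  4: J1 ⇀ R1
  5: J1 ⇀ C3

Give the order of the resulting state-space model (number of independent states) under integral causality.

3  (C1, C2, C3 all integral)

b0 stroke→J1  (source Se1 imposes e)
b2 stroke→J1  (source Se2 imposes e)
b1 stroke→J1  (C1: C, integral causality)
b3 stroke→J1  (prefer integral on C2)
b5 stroke→J1  (C3 outputs effort q/C3)
b4 stroke→R1  (closing 1-jn rule on J1)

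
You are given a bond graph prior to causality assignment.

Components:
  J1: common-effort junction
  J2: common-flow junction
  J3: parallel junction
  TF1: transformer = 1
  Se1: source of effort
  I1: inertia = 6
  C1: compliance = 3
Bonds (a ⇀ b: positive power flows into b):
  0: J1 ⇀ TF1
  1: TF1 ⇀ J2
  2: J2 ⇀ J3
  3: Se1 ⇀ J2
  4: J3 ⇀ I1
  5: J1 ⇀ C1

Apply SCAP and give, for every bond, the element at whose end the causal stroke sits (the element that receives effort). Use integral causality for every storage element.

b0 stroke→TF1
b1 stroke→J2
b2 stroke→J3
b3 stroke→J2
b4 stroke→I1
b5 stroke→J1

β3 |J2  (Se1 fixes effort; stroke away)
β4 |I1  (I1 integral (f out))
β2 |J3  (J3: last free bond brings effort in)
β1 |J2  (J2: bond 2 brought flow, rest push out)
β0 |TF1  (TF1: transformer flips bond 1)
β5 |J1  (closing 0-jn rule on J1)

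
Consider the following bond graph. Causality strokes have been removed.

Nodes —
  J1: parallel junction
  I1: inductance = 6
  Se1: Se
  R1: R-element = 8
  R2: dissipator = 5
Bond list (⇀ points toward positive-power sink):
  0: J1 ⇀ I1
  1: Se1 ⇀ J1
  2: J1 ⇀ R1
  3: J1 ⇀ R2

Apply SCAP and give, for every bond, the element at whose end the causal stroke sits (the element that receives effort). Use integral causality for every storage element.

bond 0 →I1
bond 1 →J1
bond 2 →R1
bond 3 →R2

#1 →J1  (Se1 fixes effort; stroke away)
#0 →I1  (J1 effort already set via bond 1)
#2 →R1  (common-e at J1 fixed by 1)
#3 →R2  (J1 effort already set via bond 1)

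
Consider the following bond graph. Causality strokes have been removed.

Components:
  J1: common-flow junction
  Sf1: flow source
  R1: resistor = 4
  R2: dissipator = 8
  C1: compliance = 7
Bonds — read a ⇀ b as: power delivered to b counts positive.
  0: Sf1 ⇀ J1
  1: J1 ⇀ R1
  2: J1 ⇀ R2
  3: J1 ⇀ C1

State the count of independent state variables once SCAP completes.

1  (C1 all integral)

β0 |Sf1  (source Sf1 imposes f)
β1 |J1  (J1 flow already set via bond 0)
β2 |J1  (J1 flow already set via bond 0)
β3 |J1  (J1 flow already set via bond 0)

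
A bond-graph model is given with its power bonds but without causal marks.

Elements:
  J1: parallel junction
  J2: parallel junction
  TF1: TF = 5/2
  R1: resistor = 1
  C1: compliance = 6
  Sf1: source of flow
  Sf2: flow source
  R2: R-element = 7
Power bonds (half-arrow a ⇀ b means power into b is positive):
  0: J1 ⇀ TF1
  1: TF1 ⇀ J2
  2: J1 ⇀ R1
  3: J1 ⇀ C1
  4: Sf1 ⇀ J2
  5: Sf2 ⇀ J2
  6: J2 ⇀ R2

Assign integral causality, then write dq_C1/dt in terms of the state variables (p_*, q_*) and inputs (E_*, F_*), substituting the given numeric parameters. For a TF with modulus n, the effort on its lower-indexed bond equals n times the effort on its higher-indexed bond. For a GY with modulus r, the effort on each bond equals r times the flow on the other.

dq_C1/dt = 2*F_Sf1/5 + 2*F_Sf2/5 - 179*q_C1/1050

β4 stroke→Sf1  (Sf1 fixes flow; stroke at Sf1)
β5 stroke→Sf2  (Sf2 (Sf) sets flow on bond)
β3 stroke→J1  (C1 outputs effort q/C1)
β0 stroke→TF1  (J1: bond 3 brought effort, rest push out)
β2 stroke→R1  (J1: bond 3 brought effort, rest push out)
β1 stroke→J2  (TF1: transformer flips bond 0)
β6 stroke→R2  (J2: bond 1 brought effort, rest push out)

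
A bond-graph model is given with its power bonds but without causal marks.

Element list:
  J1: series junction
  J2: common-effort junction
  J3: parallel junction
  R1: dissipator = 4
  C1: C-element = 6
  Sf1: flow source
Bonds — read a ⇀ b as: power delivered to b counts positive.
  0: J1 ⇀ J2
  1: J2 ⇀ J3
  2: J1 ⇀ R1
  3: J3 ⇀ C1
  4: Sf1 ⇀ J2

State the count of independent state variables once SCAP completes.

#4 stroke at Sf1  (Sf1 fixes flow; stroke at Sf1)
#3 stroke at J3  (C1 integral (e out))
#1 stroke at J2  (J3 effort already set via bond 3)
#0 stroke at J1  (J2 effort already set via bond 1)
#2 stroke at R1  (J1: last free bond brings flow in)

1  (C1 all integral)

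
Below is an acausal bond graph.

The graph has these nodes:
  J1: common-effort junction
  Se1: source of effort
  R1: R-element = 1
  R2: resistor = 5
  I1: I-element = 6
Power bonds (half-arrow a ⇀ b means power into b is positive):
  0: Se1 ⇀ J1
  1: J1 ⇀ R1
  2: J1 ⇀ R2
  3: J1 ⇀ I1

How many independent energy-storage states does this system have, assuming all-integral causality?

1  (I1 all integral)

#0 →J1  (source Se1 imposes e)
#1 →R1  (J1 effort already set via bond 0)
#2 →R2  (common-e at J1 fixed by 0)
#3 →I1  (common-e at J1 fixed by 0)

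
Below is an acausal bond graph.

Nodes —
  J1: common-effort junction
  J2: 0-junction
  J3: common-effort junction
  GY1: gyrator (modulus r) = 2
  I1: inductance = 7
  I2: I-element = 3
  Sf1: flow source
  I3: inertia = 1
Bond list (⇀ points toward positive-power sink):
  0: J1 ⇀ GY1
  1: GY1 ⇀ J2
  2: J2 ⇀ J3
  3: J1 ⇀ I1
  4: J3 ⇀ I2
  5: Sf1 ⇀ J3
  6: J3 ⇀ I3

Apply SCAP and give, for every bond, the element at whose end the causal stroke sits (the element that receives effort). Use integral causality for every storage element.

bond 0 |J1
bond 1 |J2
bond 2 |J3
bond 3 |I1
bond 4 |I2
bond 5 |Sf1
bond 6 |I3

bond 5 stroke at Sf1  (Sf1: flow source, stroke at near end)
bond 3 stroke at I1  (I1 integral (f out))
bond 0 stroke at J1  (J1 needs exactly one e-in)
bond 1 stroke at J2  (GY1: gyrator matches bond 0)
bond 2 stroke at J3  (J2 effort already set via bond 1)
bond 4 stroke at I2  (J3 effort already set via bond 2)
bond 6 stroke at I3  (J3 effort already set via bond 2)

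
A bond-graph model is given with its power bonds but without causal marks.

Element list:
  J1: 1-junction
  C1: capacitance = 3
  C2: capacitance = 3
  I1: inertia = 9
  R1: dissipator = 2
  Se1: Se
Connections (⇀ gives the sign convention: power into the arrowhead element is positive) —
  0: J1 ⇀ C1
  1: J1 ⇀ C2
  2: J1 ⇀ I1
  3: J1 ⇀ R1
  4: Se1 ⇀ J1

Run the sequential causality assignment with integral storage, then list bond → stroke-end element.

β0 stroke→J1
β1 stroke→J1
β2 stroke→I1
β3 stroke→J1
β4 stroke→J1

#4 stroke at J1  (Se1 fixes effort; stroke away)
#0 stroke at J1  (prefer integral on C1)
#1 stroke at J1  (C2: C, integral causality)
#2 stroke at I1  (I1 integral (f out))
#3 stroke at J1  (J1: bond 2 brought flow, rest push out)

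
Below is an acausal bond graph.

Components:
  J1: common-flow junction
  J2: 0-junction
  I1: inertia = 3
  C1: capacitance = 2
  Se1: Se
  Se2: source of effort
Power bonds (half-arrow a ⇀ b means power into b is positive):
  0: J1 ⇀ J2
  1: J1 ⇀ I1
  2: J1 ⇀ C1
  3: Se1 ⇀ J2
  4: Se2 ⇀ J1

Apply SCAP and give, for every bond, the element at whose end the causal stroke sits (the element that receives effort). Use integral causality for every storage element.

#3 stroke at J2  (Se1 (Se) sets effort on bond)
#4 stroke at J1  (Se2: effort source, stroke at far end)
#0 stroke at J1  (J2 effort already set via bond 3)
#1 stroke at I1  (prefer integral on I1)
#2 stroke at J1  (J1: bond 1 brought flow, rest push out)

#0 |J1
#1 |I1
#2 |J1
#3 |J2
#4 |J1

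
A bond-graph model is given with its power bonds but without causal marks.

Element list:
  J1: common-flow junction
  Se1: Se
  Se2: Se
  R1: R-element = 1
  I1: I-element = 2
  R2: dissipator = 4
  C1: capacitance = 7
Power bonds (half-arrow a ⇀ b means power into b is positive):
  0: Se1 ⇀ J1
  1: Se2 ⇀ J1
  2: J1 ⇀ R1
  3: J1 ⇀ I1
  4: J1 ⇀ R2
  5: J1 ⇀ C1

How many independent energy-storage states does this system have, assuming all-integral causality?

bond 0 |J1  (Se1 (Se) sets effort on bond)
bond 1 |J1  (source Se2 imposes e)
bond 3 |I1  (I1 outputs flow p/I1)
bond 2 |J1  (1-jn J1 has f-setter on 3)
bond 4 |J1  (1-jn J1 has f-setter on 3)
bond 5 |J1  (J1 flow already set via bond 3)

2  (C1, I1 all integral)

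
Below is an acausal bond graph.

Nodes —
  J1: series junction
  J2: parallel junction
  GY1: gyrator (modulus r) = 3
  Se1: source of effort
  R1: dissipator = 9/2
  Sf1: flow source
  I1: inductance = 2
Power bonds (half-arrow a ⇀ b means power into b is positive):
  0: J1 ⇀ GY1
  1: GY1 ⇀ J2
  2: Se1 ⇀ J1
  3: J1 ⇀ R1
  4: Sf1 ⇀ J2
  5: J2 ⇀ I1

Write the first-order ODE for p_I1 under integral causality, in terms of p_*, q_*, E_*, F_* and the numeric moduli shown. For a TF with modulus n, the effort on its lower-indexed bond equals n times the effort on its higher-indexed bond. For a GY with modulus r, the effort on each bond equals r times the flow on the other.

dp_I1/dt = 2*E_Se1/3 + 2*F_Sf1 - p_I1

bond 2 |J1  (source Se1 imposes e)
bond 4 |Sf1  (Sf1: flow source, stroke at near end)
bond 5 |I1  (I1 integral (f out))
bond 1 |J2  (J2: last free bond brings effort in)
bond 0 |J1  (GY GY1: same side as bond 1)
bond 3 |R1  (only one flow-in slot at J1)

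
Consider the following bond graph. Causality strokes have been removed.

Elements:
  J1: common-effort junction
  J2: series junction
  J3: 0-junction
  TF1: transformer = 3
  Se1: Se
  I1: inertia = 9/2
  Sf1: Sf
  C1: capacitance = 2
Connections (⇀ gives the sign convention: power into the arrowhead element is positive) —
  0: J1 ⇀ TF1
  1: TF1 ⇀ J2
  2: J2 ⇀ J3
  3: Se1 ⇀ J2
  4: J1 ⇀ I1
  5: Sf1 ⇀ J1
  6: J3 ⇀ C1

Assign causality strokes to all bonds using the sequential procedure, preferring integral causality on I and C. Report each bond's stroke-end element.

bond 0 stroke→J1
bond 1 stroke→TF1
bond 2 stroke→J2
bond 3 stroke→J2
bond 4 stroke→I1
bond 5 stroke→Sf1
bond 6 stroke→J3

bond 3 stroke at J2  (Se1 fixes effort; stroke away)
bond 5 stroke at Sf1  (Sf1: flow source, stroke at near end)
bond 4 stroke at I1  (I1 outputs flow p/I1)
bond 0 stroke at J1  (only one effort-in slot at J1)
bond 1 stroke at TF1  (through TF1, causality passes straight; one stroke at TF1)
bond 2 stroke at J2  (J2 flow already set via bond 1)
bond 6 stroke at J3  (J3 needs exactly one e-in)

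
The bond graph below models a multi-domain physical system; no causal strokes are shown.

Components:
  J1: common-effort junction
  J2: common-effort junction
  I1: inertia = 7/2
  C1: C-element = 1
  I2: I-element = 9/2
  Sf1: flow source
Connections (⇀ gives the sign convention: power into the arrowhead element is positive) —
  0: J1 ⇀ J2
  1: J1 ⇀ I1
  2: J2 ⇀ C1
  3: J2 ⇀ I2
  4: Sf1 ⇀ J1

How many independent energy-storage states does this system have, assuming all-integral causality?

b4 →Sf1  (Sf1: flow source, stroke at near end)
b1 →I1  (I1 integral (f out))
b0 →J1  (only one effort-in slot at J1)
b2 →J2  (C1 outputs effort q/C1)
b3 →I2  (J2 effort already set via bond 2)

3  (C1, I1, I2 all integral)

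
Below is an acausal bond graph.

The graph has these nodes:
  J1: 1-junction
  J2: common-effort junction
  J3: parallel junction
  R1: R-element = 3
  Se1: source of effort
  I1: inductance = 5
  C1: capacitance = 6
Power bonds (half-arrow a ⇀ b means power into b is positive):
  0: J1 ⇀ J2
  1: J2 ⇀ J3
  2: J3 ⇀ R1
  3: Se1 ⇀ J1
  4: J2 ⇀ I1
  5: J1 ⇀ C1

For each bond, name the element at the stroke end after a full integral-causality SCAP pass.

b0 →J2
b1 →J3
b2 →R1
b3 →J1
b4 →I1
b5 →J1

bond 3 →J1  (source Se1 imposes e)
bond 4 →I1  (prefer integral on I1)
bond 5 →J1  (C1 integral (e out))
bond 0 →J2  (J1: last free bond brings flow in)
bond 1 →J3  (0-jn J2 has e-setter on 0)
bond 2 →R1  (common-e at J3 fixed by 1)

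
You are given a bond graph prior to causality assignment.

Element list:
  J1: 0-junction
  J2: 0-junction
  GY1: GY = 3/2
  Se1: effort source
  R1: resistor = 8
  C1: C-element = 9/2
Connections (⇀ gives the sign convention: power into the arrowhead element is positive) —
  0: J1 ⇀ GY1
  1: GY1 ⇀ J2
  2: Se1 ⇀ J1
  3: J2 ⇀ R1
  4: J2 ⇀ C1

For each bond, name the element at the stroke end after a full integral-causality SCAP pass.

bond 0 stroke→GY1
bond 1 stroke→GY1
bond 2 stroke→J1
bond 3 stroke→R1
bond 4 stroke→J2

bond 2 |J1  (Se1 fixes effort; stroke away)
bond 0 |GY1  (0-jn J1 has e-setter on 2)
bond 1 |GY1  (GY1: gyrator matches bond 0)
bond 4 |J2  (C1 integral (e out))
bond 3 |R1  (J2: bond 4 brought effort, rest push out)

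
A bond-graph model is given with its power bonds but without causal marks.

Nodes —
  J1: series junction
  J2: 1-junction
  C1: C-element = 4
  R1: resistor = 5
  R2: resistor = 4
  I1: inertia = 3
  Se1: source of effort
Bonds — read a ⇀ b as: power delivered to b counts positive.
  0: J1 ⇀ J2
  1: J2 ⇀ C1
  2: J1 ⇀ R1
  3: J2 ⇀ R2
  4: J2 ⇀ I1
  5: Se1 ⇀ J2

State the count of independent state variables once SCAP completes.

bond 5 stroke→J2  (Se1: effort source, stroke at far end)
bond 1 stroke→J2  (C1: C, integral causality)
bond 4 stroke→I1  (prefer integral on I1)
bond 0 stroke→J2  (J2 flow already set via bond 4)
bond 3 stroke→J2  (J2 flow already set via bond 4)
bond 2 stroke→J1  (common-f at J1 fixed by 0)

2  (C1, I1 all integral)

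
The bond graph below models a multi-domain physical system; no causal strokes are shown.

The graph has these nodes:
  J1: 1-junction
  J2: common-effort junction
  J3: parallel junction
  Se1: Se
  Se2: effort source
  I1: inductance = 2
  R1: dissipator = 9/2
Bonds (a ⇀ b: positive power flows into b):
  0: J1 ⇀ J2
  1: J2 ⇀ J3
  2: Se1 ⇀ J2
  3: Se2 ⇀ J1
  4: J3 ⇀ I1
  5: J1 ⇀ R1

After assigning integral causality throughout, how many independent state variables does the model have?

b2 →J2  (source Se1 imposes e)
b3 →J1  (Se2 fixes effort; stroke away)
b0 →J1  (0-jn J2 has e-setter on 2)
b1 →J3  (0-jn J2 has e-setter on 2)
b4 →I1  (common-e at J3 fixed by 1)
b5 →R1  (J1: last free bond brings flow in)

1  (I1 all integral)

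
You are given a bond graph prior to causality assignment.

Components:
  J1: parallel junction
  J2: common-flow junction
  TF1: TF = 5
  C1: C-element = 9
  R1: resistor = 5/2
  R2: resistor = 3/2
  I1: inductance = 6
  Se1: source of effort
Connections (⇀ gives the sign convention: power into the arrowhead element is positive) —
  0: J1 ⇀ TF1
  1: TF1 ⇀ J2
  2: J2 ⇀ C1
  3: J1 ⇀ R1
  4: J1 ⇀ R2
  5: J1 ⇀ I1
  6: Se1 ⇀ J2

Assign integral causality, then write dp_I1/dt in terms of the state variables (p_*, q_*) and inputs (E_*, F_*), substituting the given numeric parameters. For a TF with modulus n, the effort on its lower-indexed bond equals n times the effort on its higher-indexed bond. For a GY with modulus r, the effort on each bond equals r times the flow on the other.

#6 stroke at J2  (source Se1 imposes e)
#2 stroke at J2  (C1: C, integral causality)
#1 stroke at TF1  (J2 needs exactly one f-in)
#0 stroke at J1  (TF TF1: opposite of bond 1)
#3 stroke at R1  (J1 effort already set via bond 0)
#4 stroke at R2  (0-jn J1 has e-setter on 0)
#5 stroke at I1  (common-e at J1 fixed by 0)

dp_I1/dt = -5*E_Se1 + 5*q_C1/9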